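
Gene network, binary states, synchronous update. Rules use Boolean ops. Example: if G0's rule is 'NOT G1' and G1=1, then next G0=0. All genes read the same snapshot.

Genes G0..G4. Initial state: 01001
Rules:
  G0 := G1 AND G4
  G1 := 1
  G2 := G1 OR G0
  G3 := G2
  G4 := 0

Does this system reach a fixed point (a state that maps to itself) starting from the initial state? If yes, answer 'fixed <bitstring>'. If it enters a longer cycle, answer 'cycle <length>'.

Answer: fixed 01110

Derivation:
Step 0: 01001
Step 1: G0=G1&G4=1&1=1 G1=1(const) G2=G1|G0=1|0=1 G3=G2=0 G4=0(const) -> 11100
Step 2: G0=G1&G4=1&0=0 G1=1(const) G2=G1|G0=1|1=1 G3=G2=1 G4=0(const) -> 01110
Step 3: G0=G1&G4=1&0=0 G1=1(const) G2=G1|G0=1|0=1 G3=G2=1 G4=0(const) -> 01110
Fixed point reached at step 2: 01110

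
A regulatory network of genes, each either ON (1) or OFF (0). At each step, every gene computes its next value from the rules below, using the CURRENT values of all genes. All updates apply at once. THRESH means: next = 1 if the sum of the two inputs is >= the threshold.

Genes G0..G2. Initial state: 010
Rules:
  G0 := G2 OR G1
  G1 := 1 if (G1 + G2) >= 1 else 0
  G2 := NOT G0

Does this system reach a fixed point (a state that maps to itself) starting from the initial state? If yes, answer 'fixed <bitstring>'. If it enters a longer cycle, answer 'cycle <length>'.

Answer: fixed 110

Derivation:
Step 0: 010
Step 1: G0=G2|G1=0|1=1 G1=(1+0>=1)=1 G2=NOT G0=NOT 0=1 -> 111
Step 2: G0=G2|G1=1|1=1 G1=(1+1>=1)=1 G2=NOT G0=NOT 1=0 -> 110
Step 3: G0=G2|G1=0|1=1 G1=(1+0>=1)=1 G2=NOT G0=NOT 1=0 -> 110
Fixed point reached at step 2: 110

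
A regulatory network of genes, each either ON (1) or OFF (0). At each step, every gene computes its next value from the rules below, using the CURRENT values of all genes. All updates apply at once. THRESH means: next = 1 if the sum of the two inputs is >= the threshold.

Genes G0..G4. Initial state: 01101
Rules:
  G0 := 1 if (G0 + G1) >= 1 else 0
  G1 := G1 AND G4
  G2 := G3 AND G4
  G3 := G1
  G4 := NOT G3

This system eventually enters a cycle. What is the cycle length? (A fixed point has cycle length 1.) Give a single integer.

Answer: 1

Derivation:
Step 0: 01101
Step 1: G0=(0+1>=1)=1 G1=G1&G4=1&1=1 G2=G3&G4=0&1=0 G3=G1=1 G4=NOT G3=NOT 0=1 -> 11011
Step 2: G0=(1+1>=1)=1 G1=G1&G4=1&1=1 G2=G3&G4=1&1=1 G3=G1=1 G4=NOT G3=NOT 1=0 -> 11110
Step 3: G0=(1+1>=1)=1 G1=G1&G4=1&0=0 G2=G3&G4=1&0=0 G3=G1=1 G4=NOT G3=NOT 1=0 -> 10010
Step 4: G0=(1+0>=1)=1 G1=G1&G4=0&0=0 G2=G3&G4=1&0=0 G3=G1=0 G4=NOT G3=NOT 1=0 -> 10000
Step 5: G0=(1+0>=1)=1 G1=G1&G4=0&0=0 G2=G3&G4=0&0=0 G3=G1=0 G4=NOT G3=NOT 0=1 -> 10001
Step 6: G0=(1+0>=1)=1 G1=G1&G4=0&1=0 G2=G3&G4=0&1=0 G3=G1=0 G4=NOT G3=NOT 0=1 -> 10001
State from step 6 equals state from step 5 -> cycle length 1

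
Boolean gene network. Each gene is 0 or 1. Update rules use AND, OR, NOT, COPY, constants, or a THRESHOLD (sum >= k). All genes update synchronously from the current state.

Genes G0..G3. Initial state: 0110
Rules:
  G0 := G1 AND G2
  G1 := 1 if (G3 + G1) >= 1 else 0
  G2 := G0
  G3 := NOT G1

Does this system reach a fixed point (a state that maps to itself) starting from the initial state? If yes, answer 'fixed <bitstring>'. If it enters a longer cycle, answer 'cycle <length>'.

Step 0: 0110
Step 1: G0=G1&G2=1&1=1 G1=(0+1>=1)=1 G2=G0=0 G3=NOT G1=NOT 1=0 -> 1100
Step 2: G0=G1&G2=1&0=0 G1=(0+1>=1)=1 G2=G0=1 G3=NOT G1=NOT 1=0 -> 0110
Cycle of length 2 starting at step 0 -> no fixed point

Answer: cycle 2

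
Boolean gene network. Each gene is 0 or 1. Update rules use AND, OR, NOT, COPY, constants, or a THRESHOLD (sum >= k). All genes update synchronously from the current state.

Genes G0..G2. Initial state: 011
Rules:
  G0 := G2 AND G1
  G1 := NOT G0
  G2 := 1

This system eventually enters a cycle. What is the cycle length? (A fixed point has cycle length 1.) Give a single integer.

Step 0: 011
Step 1: G0=G2&G1=1&1=1 G1=NOT G0=NOT 0=1 G2=1(const) -> 111
Step 2: G0=G2&G1=1&1=1 G1=NOT G0=NOT 1=0 G2=1(const) -> 101
Step 3: G0=G2&G1=1&0=0 G1=NOT G0=NOT 1=0 G2=1(const) -> 001
Step 4: G0=G2&G1=1&0=0 G1=NOT G0=NOT 0=1 G2=1(const) -> 011
State from step 4 equals state from step 0 -> cycle length 4

Answer: 4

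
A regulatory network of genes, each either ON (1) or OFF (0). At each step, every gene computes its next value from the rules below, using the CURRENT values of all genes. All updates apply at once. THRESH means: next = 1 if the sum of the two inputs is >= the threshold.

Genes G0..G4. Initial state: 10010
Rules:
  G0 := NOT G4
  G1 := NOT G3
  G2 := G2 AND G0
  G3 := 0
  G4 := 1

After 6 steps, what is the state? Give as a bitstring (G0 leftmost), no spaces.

Step 1: G0=NOT G4=NOT 0=1 G1=NOT G3=NOT 1=0 G2=G2&G0=0&1=0 G3=0(const) G4=1(const) -> 10001
Step 2: G0=NOT G4=NOT 1=0 G1=NOT G3=NOT 0=1 G2=G2&G0=0&1=0 G3=0(const) G4=1(const) -> 01001
Step 3: G0=NOT G4=NOT 1=0 G1=NOT G3=NOT 0=1 G2=G2&G0=0&0=0 G3=0(const) G4=1(const) -> 01001
Step 4: G0=NOT G4=NOT 1=0 G1=NOT G3=NOT 0=1 G2=G2&G0=0&0=0 G3=0(const) G4=1(const) -> 01001
Step 5: G0=NOT G4=NOT 1=0 G1=NOT G3=NOT 0=1 G2=G2&G0=0&0=0 G3=0(const) G4=1(const) -> 01001
Step 6: G0=NOT G4=NOT 1=0 G1=NOT G3=NOT 0=1 G2=G2&G0=0&0=0 G3=0(const) G4=1(const) -> 01001

01001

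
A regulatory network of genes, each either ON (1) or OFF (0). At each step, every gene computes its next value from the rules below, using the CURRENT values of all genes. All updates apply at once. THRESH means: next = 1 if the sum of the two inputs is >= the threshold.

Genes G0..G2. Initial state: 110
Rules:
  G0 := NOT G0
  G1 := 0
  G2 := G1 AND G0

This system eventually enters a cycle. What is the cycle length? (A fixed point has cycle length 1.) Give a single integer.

Step 0: 110
Step 1: G0=NOT G0=NOT 1=0 G1=0(const) G2=G1&G0=1&1=1 -> 001
Step 2: G0=NOT G0=NOT 0=1 G1=0(const) G2=G1&G0=0&0=0 -> 100
Step 3: G0=NOT G0=NOT 1=0 G1=0(const) G2=G1&G0=0&1=0 -> 000
Step 4: G0=NOT G0=NOT 0=1 G1=0(const) G2=G1&G0=0&0=0 -> 100
State from step 4 equals state from step 2 -> cycle length 2

Answer: 2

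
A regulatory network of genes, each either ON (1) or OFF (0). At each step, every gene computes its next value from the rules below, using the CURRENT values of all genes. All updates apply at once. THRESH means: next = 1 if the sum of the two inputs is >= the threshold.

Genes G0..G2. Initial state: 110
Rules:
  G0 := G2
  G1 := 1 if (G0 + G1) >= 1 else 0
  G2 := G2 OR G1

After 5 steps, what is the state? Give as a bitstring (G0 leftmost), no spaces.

Step 1: G0=G2=0 G1=(1+1>=1)=1 G2=G2|G1=0|1=1 -> 011
Step 2: G0=G2=1 G1=(0+1>=1)=1 G2=G2|G1=1|1=1 -> 111
Step 3: G0=G2=1 G1=(1+1>=1)=1 G2=G2|G1=1|1=1 -> 111
Step 4: G0=G2=1 G1=(1+1>=1)=1 G2=G2|G1=1|1=1 -> 111
Step 5: G0=G2=1 G1=(1+1>=1)=1 G2=G2|G1=1|1=1 -> 111

111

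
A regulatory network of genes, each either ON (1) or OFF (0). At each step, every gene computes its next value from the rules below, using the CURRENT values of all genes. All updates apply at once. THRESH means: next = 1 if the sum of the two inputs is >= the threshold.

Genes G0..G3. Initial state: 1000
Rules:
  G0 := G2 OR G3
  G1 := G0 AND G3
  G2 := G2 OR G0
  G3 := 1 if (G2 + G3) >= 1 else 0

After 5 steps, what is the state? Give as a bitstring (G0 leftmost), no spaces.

Step 1: G0=G2|G3=0|0=0 G1=G0&G3=1&0=0 G2=G2|G0=0|1=1 G3=(0+0>=1)=0 -> 0010
Step 2: G0=G2|G3=1|0=1 G1=G0&G3=0&0=0 G2=G2|G0=1|0=1 G3=(1+0>=1)=1 -> 1011
Step 3: G0=G2|G3=1|1=1 G1=G0&G3=1&1=1 G2=G2|G0=1|1=1 G3=(1+1>=1)=1 -> 1111
Step 4: G0=G2|G3=1|1=1 G1=G0&G3=1&1=1 G2=G2|G0=1|1=1 G3=(1+1>=1)=1 -> 1111
Step 5: G0=G2|G3=1|1=1 G1=G0&G3=1&1=1 G2=G2|G0=1|1=1 G3=(1+1>=1)=1 -> 1111

1111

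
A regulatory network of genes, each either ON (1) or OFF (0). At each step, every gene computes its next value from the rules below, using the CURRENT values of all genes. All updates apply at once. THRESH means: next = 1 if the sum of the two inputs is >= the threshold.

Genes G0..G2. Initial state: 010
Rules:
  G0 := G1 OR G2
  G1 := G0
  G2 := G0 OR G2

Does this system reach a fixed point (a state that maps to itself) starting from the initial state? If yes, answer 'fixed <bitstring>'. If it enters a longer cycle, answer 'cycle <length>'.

Step 0: 010
Step 1: G0=G1|G2=1|0=1 G1=G0=0 G2=G0|G2=0|0=0 -> 100
Step 2: G0=G1|G2=0|0=0 G1=G0=1 G2=G0|G2=1|0=1 -> 011
Step 3: G0=G1|G2=1|1=1 G1=G0=0 G2=G0|G2=0|1=1 -> 101
Step 4: G0=G1|G2=0|1=1 G1=G0=1 G2=G0|G2=1|1=1 -> 111
Step 5: G0=G1|G2=1|1=1 G1=G0=1 G2=G0|G2=1|1=1 -> 111
Fixed point reached at step 4: 111

Answer: fixed 111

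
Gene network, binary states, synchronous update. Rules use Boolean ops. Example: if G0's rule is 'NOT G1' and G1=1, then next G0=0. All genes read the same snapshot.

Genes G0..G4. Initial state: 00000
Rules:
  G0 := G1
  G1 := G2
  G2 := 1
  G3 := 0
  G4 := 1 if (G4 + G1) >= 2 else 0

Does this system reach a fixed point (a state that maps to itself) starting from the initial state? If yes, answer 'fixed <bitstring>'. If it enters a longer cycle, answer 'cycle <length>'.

Step 0: 00000
Step 1: G0=G1=0 G1=G2=0 G2=1(const) G3=0(const) G4=(0+0>=2)=0 -> 00100
Step 2: G0=G1=0 G1=G2=1 G2=1(const) G3=0(const) G4=(0+0>=2)=0 -> 01100
Step 3: G0=G1=1 G1=G2=1 G2=1(const) G3=0(const) G4=(0+1>=2)=0 -> 11100
Step 4: G0=G1=1 G1=G2=1 G2=1(const) G3=0(const) G4=(0+1>=2)=0 -> 11100
Fixed point reached at step 3: 11100

Answer: fixed 11100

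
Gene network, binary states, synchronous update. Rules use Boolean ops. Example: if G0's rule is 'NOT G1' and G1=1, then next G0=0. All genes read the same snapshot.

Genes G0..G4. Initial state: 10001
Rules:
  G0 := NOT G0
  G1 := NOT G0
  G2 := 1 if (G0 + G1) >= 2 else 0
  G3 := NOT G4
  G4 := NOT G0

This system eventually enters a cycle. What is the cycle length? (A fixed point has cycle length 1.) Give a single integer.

Answer: 2

Derivation:
Step 0: 10001
Step 1: G0=NOT G0=NOT 1=0 G1=NOT G0=NOT 1=0 G2=(1+0>=2)=0 G3=NOT G4=NOT 1=0 G4=NOT G0=NOT 1=0 -> 00000
Step 2: G0=NOT G0=NOT 0=1 G1=NOT G0=NOT 0=1 G2=(0+0>=2)=0 G3=NOT G4=NOT 0=1 G4=NOT G0=NOT 0=1 -> 11011
Step 3: G0=NOT G0=NOT 1=0 G1=NOT G0=NOT 1=0 G2=(1+1>=2)=1 G3=NOT G4=NOT 1=0 G4=NOT G0=NOT 1=0 -> 00100
Step 4: G0=NOT G0=NOT 0=1 G1=NOT G0=NOT 0=1 G2=(0+0>=2)=0 G3=NOT G4=NOT 0=1 G4=NOT G0=NOT 0=1 -> 11011
State from step 4 equals state from step 2 -> cycle length 2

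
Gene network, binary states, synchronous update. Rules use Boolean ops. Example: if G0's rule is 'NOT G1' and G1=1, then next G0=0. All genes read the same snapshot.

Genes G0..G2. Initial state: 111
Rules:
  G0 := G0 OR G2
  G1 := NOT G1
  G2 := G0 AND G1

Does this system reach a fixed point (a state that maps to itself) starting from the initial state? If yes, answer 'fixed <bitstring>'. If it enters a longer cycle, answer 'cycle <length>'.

Answer: cycle 2

Derivation:
Step 0: 111
Step 1: G0=G0|G2=1|1=1 G1=NOT G1=NOT 1=0 G2=G0&G1=1&1=1 -> 101
Step 2: G0=G0|G2=1|1=1 G1=NOT G1=NOT 0=1 G2=G0&G1=1&0=0 -> 110
Step 3: G0=G0|G2=1|0=1 G1=NOT G1=NOT 1=0 G2=G0&G1=1&1=1 -> 101
Cycle of length 2 starting at step 1 -> no fixed point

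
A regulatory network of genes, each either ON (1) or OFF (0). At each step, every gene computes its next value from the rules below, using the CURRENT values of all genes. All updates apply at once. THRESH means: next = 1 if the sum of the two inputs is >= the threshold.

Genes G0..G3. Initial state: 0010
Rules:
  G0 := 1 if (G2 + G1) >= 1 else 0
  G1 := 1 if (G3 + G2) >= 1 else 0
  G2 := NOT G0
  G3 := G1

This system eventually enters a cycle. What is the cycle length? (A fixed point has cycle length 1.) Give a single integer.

Answer: 1

Derivation:
Step 0: 0010
Step 1: G0=(1+0>=1)=1 G1=(0+1>=1)=1 G2=NOT G0=NOT 0=1 G3=G1=0 -> 1110
Step 2: G0=(1+1>=1)=1 G1=(0+1>=1)=1 G2=NOT G0=NOT 1=0 G3=G1=1 -> 1101
Step 3: G0=(0+1>=1)=1 G1=(1+0>=1)=1 G2=NOT G0=NOT 1=0 G3=G1=1 -> 1101
State from step 3 equals state from step 2 -> cycle length 1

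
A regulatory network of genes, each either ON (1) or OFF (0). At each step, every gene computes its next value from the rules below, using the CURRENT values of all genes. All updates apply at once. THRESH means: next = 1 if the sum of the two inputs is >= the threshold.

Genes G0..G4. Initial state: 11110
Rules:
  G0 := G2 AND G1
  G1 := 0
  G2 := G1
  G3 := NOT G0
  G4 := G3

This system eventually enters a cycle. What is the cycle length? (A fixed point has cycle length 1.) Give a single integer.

Answer: 1

Derivation:
Step 0: 11110
Step 1: G0=G2&G1=1&1=1 G1=0(const) G2=G1=1 G3=NOT G0=NOT 1=0 G4=G3=1 -> 10101
Step 2: G0=G2&G1=1&0=0 G1=0(const) G2=G1=0 G3=NOT G0=NOT 1=0 G4=G3=0 -> 00000
Step 3: G0=G2&G1=0&0=0 G1=0(const) G2=G1=0 G3=NOT G0=NOT 0=1 G4=G3=0 -> 00010
Step 4: G0=G2&G1=0&0=0 G1=0(const) G2=G1=0 G3=NOT G0=NOT 0=1 G4=G3=1 -> 00011
Step 5: G0=G2&G1=0&0=0 G1=0(const) G2=G1=0 G3=NOT G0=NOT 0=1 G4=G3=1 -> 00011
State from step 5 equals state from step 4 -> cycle length 1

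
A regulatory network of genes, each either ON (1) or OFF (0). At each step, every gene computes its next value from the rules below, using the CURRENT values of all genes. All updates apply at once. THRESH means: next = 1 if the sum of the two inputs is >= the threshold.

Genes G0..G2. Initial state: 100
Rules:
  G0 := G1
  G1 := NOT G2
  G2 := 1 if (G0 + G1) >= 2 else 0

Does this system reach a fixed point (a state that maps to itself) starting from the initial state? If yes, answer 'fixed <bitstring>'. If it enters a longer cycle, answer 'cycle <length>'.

Step 0: 100
Step 1: G0=G1=0 G1=NOT G2=NOT 0=1 G2=(1+0>=2)=0 -> 010
Step 2: G0=G1=1 G1=NOT G2=NOT 0=1 G2=(0+1>=2)=0 -> 110
Step 3: G0=G1=1 G1=NOT G2=NOT 0=1 G2=(1+1>=2)=1 -> 111
Step 4: G0=G1=1 G1=NOT G2=NOT 1=0 G2=(1+1>=2)=1 -> 101
Step 5: G0=G1=0 G1=NOT G2=NOT 1=0 G2=(1+0>=2)=0 -> 000
Step 6: G0=G1=0 G1=NOT G2=NOT 0=1 G2=(0+0>=2)=0 -> 010
Cycle of length 5 starting at step 1 -> no fixed point

Answer: cycle 5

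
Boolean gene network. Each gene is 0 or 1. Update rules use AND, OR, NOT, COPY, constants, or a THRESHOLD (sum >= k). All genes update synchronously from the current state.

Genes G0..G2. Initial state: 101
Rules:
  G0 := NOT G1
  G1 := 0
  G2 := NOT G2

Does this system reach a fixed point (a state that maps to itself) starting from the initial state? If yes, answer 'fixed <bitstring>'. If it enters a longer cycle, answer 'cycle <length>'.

Answer: cycle 2

Derivation:
Step 0: 101
Step 1: G0=NOT G1=NOT 0=1 G1=0(const) G2=NOT G2=NOT 1=0 -> 100
Step 2: G0=NOT G1=NOT 0=1 G1=0(const) G2=NOT G2=NOT 0=1 -> 101
Cycle of length 2 starting at step 0 -> no fixed point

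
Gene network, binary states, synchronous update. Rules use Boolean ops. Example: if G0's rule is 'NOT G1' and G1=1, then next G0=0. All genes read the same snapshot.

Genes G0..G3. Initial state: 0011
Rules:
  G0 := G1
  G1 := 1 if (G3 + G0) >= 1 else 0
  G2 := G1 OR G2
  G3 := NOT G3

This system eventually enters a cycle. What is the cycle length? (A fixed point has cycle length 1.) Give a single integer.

Step 0: 0011
Step 1: G0=G1=0 G1=(1+0>=1)=1 G2=G1|G2=0|1=1 G3=NOT G3=NOT 1=0 -> 0110
Step 2: G0=G1=1 G1=(0+0>=1)=0 G2=G1|G2=1|1=1 G3=NOT G3=NOT 0=1 -> 1011
Step 3: G0=G1=0 G1=(1+1>=1)=1 G2=G1|G2=0|1=1 G3=NOT G3=NOT 1=0 -> 0110
State from step 3 equals state from step 1 -> cycle length 2

Answer: 2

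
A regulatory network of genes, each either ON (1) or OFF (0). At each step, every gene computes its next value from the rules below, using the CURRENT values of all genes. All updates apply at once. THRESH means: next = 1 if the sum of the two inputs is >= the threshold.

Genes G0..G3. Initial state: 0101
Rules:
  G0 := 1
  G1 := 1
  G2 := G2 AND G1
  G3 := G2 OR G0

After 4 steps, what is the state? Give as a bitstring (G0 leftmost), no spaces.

Step 1: G0=1(const) G1=1(const) G2=G2&G1=0&1=0 G3=G2|G0=0|0=0 -> 1100
Step 2: G0=1(const) G1=1(const) G2=G2&G1=0&1=0 G3=G2|G0=0|1=1 -> 1101
Step 3: G0=1(const) G1=1(const) G2=G2&G1=0&1=0 G3=G2|G0=0|1=1 -> 1101
Step 4: G0=1(const) G1=1(const) G2=G2&G1=0&1=0 G3=G2|G0=0|1=1 -> 1101

1101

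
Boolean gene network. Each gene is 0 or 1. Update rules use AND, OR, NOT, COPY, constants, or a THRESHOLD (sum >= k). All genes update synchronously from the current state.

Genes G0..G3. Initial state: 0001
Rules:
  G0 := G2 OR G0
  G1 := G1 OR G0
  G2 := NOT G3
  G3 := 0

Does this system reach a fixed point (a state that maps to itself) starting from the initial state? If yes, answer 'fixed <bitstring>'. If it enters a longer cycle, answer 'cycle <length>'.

Step 0: 0001
Step 1: G0=G2|G0=0|0=0 G1=G1|G0=0|0=0 G2=NOT G3=NOT 1=0 G3=0(const) -> 0000
Step 2: G0=G2|G0=0|0=0 G1=G1|G0=0|0=0 G2=NOT G3=NOT 0=1 G3=0(const) -> 0010
Step 3: G0=G2|G0=1|0=1 G1=G1|G0=0|0=0 G2=NOT G3=NOT 0=1 G3=0(const) -> 1010
Step 4: G0=G2|G0=1|1=1 G1=G1|G0=0|1=1 G2=NOT G3=NOT 0=1 G3=0(const) -> 1110
Step 5: G0=G2|G0=1|1=1 G1=G1|G0=1|1=1 G2=NOT G3=NOT 0=1 G3=0(const) -> 1110
Fixed point reached at step 4: 1110

Answer: fixed 1110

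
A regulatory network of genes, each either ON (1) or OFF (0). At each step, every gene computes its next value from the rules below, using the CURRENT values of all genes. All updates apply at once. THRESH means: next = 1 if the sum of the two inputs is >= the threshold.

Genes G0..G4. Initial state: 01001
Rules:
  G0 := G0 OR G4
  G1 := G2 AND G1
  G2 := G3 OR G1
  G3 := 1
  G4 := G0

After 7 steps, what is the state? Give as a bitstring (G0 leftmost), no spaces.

Step 1: G0=G0|G4=0|1=1 G1=G2&G1=0&1=0 G2=G3|G1=0|1=1 G3=1(const) G4=G0=0 -> 10110
Step 2: G0=G0|G4=1|0=1 G1=G2&G1=1&0=0 G2=G3|G1=1|0=1 G3=1(const) G4=G0=1 -> 10111
Step 3: G0=G0|G4=1|1=1 G1=G2&G1=1&0=0 G2=G3|G1=1|0=1 G3=1(const) G4=G0=1 -> 10111
Step 4: G0=G0|G4=1|1=1 G1=G2&G1=1&0=0 G2=G3|G1=1|0=1 G3=1(const) G4=G0=1 -> 10111
Step 5: G0=G0|G4=1|1=1 G1=G2&G1=1&0=0 G2=G3|G1=1|0=1 G3=1(const) G4=G0=1 -> 10111
Step 6: G0=G0|G4=1|1=1 G1=G2&G1=1&0=0 G2=G3|G1=1|0=1 G3=1(const) G4=G0=1 -> 10111
Step 7: G0=G0|G4=1|1=1 G1=G2&G1=1&0=0 G2=G3|G1=1|0=1 G3=1(const) G4=G0=1 -> 10111

10111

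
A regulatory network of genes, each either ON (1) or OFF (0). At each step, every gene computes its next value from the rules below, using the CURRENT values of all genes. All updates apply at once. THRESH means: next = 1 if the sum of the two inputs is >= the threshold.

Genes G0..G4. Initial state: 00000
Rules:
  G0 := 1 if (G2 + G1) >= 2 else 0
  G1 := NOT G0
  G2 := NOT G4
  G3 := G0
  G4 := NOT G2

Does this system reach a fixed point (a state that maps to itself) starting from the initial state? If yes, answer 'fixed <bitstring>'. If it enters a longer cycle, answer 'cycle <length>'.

Step 0: 00000
Step 1: G0=(0+0>=2)=0 G1=NOT G0=NOT 0=1 G2=NOT G4=NOT 0=1 G3=G0=0 G4=NOT G2=NOT 0=1 -> 01101
Step 2: G0=(1+1>=2)=1 G1=NOT G0=NOT 0=1 G2=NOT G4=NOT 1=0 G3=G0=0 G4=NOT G2=NOT 1=0 -> 11000
Step 3: G0=(0+1>=2)=0 G1=NOT G0=NOT 1=0 G2=NOT G4=NOT 0=1 G3=G0=1 G4=NOT G2=NOT 0=1 -> 00111
Step 4: G0=(1+0>=2)=0 G1=NOT G0=NOT 0=1 G2=NOT G4=NOT 1=0 G3=G0=0 G4=NOT G2=NOT 1=0 -> 01000
Step 5: G0=(0+1>=2)=0 G1=NOT G0=NOT 0=1 G2=NOT G4=NOT 0=1 G3=G0=0 G4=NOT G2=NOT 0=1 -> 01101
Cycle of length 4 starting at step 1 -> no fixed point

Answer: cycle 4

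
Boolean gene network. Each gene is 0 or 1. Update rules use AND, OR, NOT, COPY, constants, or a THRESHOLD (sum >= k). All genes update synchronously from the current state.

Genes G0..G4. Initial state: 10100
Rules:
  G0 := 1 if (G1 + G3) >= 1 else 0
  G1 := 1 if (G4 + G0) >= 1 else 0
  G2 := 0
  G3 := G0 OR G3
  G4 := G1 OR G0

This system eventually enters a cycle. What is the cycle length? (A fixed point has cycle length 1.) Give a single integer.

Answer: 1

Derivation:
Step 0: 10100
Step 1: G0=(0+0>=1)=0 G1=(0+1>=1)=1 G2=0(const) G3=G0|G3=1|0=1 G4=G1|G0=0|1=1 -> 01011
Step 2: G0=(1+1>=1)=1 G1=(1+0>=1)=1 G2=0(const) G3=G0|G3=0|1=1 G4=G1|G0=1|0=1 -> 11011
Step 3: G0=(1+1>=1)=1 G1=(1+1>=1)=1 G2=0(const) G3=G0|G3=1|1=1 G4=G1|G0=1|1=1 -> 11011
State from step 3 equals state from step 2 -> cycle length 1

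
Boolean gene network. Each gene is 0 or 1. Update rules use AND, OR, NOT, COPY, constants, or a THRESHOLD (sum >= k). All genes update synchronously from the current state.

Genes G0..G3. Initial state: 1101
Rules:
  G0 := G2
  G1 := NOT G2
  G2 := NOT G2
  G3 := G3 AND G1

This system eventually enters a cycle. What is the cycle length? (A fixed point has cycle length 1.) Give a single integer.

Answer: 2

Derivation:
Step 0: 1101
Step 1: G0=G2=0 G1=NOT G2=NOT 0=1 G2=NOT G2=NOT 0=1 G3=G3&G1=1&1=1 -> 0111
Step 2: G0=G2=1 G1=NOT G2=NOT 1=0 G2=NOT G2=NOT 1=0 G3=G3&G1=1&1=1 -> 1001
Step 3: G0=G2=0 G1=NOT G2=NOT 0=1 G2=NOT G2=NOT 0=1 G3=G3&G1=1&0=0 -> 0110
Step 4: G0=G2=1 G1=NOT G2=NOT 1=0 G2=NOT G2=NOT 1=0 G3=G3&G1=0&1=0 -> 1000
Step 5: G0=G2=0 G1=NOT G2=NOT 0=1 G2=NOT G2=NOT 0=1 G3=G3&G1=0&0=0 -> 0110
State from step 5 equals state from step 3 -> cycle length 2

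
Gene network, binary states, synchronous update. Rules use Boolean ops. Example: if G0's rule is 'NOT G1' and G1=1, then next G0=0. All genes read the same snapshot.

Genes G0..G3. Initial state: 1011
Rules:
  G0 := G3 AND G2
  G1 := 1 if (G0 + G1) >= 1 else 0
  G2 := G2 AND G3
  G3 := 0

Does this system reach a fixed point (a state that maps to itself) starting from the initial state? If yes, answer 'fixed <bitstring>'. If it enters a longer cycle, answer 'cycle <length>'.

Answer: fixed 0100

Derivation:
Step 0: 1011
Step 1: G0=G3&G2=1&1=1 G1=(1+0>=1)=1 G2=G2&G3=1&1=1 G3=0(const) -> 1110
Step 2: G0=G3&G2=0&1=0 G1=(1+1>=1)=1 G2=G2&G3=1&0=0 G3=0(const) -> 0100
Step 3: G0=G3&G2=0&0=0 G1=(0+1>=1)=1 G2=G2&G3=0&0=0 G3=0(const) -> 0100
Fixed point reached at step 2: 0100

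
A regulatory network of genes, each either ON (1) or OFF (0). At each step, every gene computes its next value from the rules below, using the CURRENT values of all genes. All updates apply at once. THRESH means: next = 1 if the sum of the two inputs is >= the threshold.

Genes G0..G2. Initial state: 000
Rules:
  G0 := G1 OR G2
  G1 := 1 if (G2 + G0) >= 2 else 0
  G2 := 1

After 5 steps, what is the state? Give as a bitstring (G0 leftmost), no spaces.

Step 1: G0=G1|G2=0|0=0 G1=(0+0>=2)=0 G2=1(const) -> 001
Step 2: G0=G1|G2=0|1=1 G1=(1+0>=2)=0 G2=1(const) -> 101
Step 3: G0=G1|G2=0|1=1 G1=(1+1>=2)=1 G2=1(const) -> 111
Step 4: G0=G1|G2=1|1=1 G1=(1+1>=2)=1 G2=1(const) -> 111
Step 5: G0=G1|G2=1|1=1 G1=(1+1>=2)=1 G2=1(const) -> 111

111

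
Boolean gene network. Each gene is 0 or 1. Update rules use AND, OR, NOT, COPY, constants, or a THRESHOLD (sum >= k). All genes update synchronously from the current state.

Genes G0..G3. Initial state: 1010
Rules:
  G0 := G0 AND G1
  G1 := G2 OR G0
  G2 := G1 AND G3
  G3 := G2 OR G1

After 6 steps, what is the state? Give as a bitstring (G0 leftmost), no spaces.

Step 1: G0=G0&G1=1&0=0 G1=G2|G0=1|1=1 G2=G1&G3=0&0=0 G3=G2|G1=1|0=1 -> 0101
Step 2: G0=G0&G1=0&1=0 G1=G2|G0=0|0=0 G2=G1&G3=1&1=1 G3=G2|G1=0|1=1 -> 0011
Step 3: G0=G0&G1=0&0=0 G1=G2|G0=1|0=1 G2=G1&G3=0&1=0 G3=G2|G1=1|0=1 -> 0101
Step 4: G0=G0&G1=0&1=0 G1=G2|G0=0|0=0 G2=G1&G3=1&1=1 G3=G2|G1=0|1=1 -> 0011
Step 5: G0=G0&G1=0&0=0 G1=G2|G0=1|0=1 G2=G1&G3=0&1=0 G3=G2|G1=1|0=1 -> 0101
Step 6: G0=G0&G1=0&1=0 G1=G2|G0=0|0=0 G2=G1&G3=1&1=1 G3=G2|G1=0|1=1 -> 0011

0011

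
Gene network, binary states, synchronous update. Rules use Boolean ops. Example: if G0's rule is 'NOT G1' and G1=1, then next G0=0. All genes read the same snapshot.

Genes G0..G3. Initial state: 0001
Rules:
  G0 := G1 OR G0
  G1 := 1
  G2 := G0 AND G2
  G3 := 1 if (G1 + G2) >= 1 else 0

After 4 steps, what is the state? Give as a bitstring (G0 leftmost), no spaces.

Step 1: G0=G1|G0=0|0=0 G1=1(const) G2=G0&G2=0&0=0 G3=(0+0>=1)=0 -> 0100
Step 2: G0=G1|G0=1|0=1 G1=1(const) G2=G0&G2=0&0=0 G3=(1+0>=1)=1 -> 1101
Step 3: G0=G1|G0=1|1=1 G1=1(const) G2=G0&G2=1&0=0 G3=(1+0>=1)=1 -> 1101
Step 4: G0=G1|G0=1|1=1 G1=1(const) G2=G0&G2=1&0=0 G3=(1+0>=1)=1 -> 1101

1101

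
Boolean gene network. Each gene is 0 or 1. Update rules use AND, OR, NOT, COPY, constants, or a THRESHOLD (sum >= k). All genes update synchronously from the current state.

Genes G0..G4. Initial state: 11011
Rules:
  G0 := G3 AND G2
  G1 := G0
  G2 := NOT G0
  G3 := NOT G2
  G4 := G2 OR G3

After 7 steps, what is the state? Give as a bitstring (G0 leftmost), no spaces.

Step 1: G0=G3&G2=1&0=0 G1=G0=1 G2=NOT G0=NOT 1=0 G3=NOT G2=NOT 0=1 G4=G2|G3=0|1=1 -> 01011
Step 2: G0=G3&G2=1&0=0 G1=G0=0 G2=NOT G0=NOT 0=1 G3=NOT G2=NOT 0=1 G4=G2|G3=0|1=1 -> 00111
Step 3: G0=G3&G2=1&1=1 G1=G0=0 G2=NOT G0=NOT 0=1 G3=NOT G2=NOT 1=0 G4=G2|G3=1|1=1 -> 10101
Step 4: G0=G3&G2=0&1=0 G1=G0=1 G2=NOT G0=NOT 1=0 G3=NOT G2=NOT 1=0 G4=G2|G3=1|0=1 -> 01001
Step 5: G0=G3&G2=0&0=0 G1=G0=0 G2=NOT G0=NOT 0=1 G3=NOT G2=NOT 0=1 G4=G2|G3=0|0=0 -> 00110
Step 6: G0=G3&G2=1&1=1 G1=G0=0 G2=NOT G0=NOT 0=1 G3=NOT G2=NOT 1=0 G4=G2|G3=1|1=1 -> 10101
Step 7: G0=G3&G2=0&1=0 G1=G0=1 G2=NOT G0=NOT 1=0 G3=NOT G2=NOT 1=0 G4=G2|G3=1|0=1 -> 01001

01001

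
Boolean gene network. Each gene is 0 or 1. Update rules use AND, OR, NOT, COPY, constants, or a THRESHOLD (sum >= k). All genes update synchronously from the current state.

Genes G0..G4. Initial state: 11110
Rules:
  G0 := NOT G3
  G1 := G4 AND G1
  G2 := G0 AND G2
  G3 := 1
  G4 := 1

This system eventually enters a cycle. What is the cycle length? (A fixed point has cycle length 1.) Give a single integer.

Step 0: 11110
Step 1: G0=NOT G3=NOT 1=0 G1=G4&G1=0&1=0 G2=G0&G2=1&1=1 G3=1(const) G4=1(const) -> 00111
Step 2: G0=NOT G3=NOT 1=0 G1=G4&G1=1&0=0 G2=G0&G2=0&1=0 G3=1(const) G4=1(const) -> 00011
Step 3: G0=NOT G3=NOT 1=0 G1=G4&G1=1&0=0 G2=G0&G2=0&0=0 G3=1(const) G4=1(const) -> 00011
State from step 3 equals state from step 2 -> cycle length 1

Answer: 1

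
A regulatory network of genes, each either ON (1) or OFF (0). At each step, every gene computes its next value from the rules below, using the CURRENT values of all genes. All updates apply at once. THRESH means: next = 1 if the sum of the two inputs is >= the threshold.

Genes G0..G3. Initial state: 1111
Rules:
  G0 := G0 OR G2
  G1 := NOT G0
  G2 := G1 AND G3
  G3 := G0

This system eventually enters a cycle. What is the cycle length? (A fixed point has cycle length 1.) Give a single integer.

Answer: 1

Derivation:
Step 0: 1111
Step 1: G0=G0|G2=1|1=1 G1=NOT G0=NOT 1=0 G2=G1&G3=1&1=1 G3=G0=1 -> 1011
Step 2: G0=G0|G2=1|1=1 G1=NOT G0=NOT 1=0 G2=G1&G3=0&1=0 G3=G0=1 -> 1001
Step 3: G0=G0|G2=1|0=1 G1=NOT G0=NOT 1=0 G2=G1&G3=0&1=0 G3=G0=1 -> 1001
State from step 3 equals state from step 2 -> cycle length 1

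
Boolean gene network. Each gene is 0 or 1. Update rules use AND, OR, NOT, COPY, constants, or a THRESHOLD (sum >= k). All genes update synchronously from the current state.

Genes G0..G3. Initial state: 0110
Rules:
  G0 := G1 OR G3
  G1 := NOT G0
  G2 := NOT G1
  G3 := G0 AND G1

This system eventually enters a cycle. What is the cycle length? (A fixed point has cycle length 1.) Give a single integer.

Step 0: 0110
Step 1: G0=G1|G3=1|0=1 G1=NOT G0=NOT 0=1 G2=NOT G1=NOT 1=0 G3=G0&G1=0&1=0 -> 1100
Step 2: G0=G1|G3=1|0=1 G1=NOT G0=NOT 1=0 G2=NOT G1=NOT 1=0 G3=G0&G1=1&1=1 -> 1001
Step 3: G0=G1|G3=0|1=1 G1=NOT G0=NOT 1=0 G2=NOT G1=NOT 0=1 G3=G0&G1=1&0=0 -> 1010
Step 4: G0=G1|G3=0|0=0 G1=NOT G0=NOT 1=0 G2=NOT G1=NOT 0=1 G3=G0&G1=1&0=0 -> 0010
Step 5: G0=G1|G3=0|0=0 G1=NOT G0=NOT 0=1 G2=NOT G1=NOT 0=1 G3=G0&G1=0&0=0 -> 0110
State from step 5 equals state from step 0 -> cycle length 5

Answer: 5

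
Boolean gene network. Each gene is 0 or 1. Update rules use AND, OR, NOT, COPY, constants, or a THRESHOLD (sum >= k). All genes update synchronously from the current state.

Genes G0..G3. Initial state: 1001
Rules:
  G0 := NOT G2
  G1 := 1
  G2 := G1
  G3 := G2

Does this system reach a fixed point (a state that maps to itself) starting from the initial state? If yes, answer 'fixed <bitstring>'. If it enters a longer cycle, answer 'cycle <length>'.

Answer: fixed 0111

Derivation:
Step 0: 1001
Step 1: G0=NOT G2=NOT 0=1 G1=1(const) G2=G1=0 G3=G2=0 -> 1100
Step 2: G0=NOT G2=NOT 0=1 G1=1(const) G2=G1=1 G3=G2=0 -> 1110
Step 3: G0=NOT G2=NOT 1=0 G1=1(const) G2=G1=1 G3=G2=1 -> 0111
Step 4: G0=NOT G2=NOT 1=0 G1=1(const) G2=G1=1 G3=G2=1 -> 0111
Fixed point reached at step 3: 0111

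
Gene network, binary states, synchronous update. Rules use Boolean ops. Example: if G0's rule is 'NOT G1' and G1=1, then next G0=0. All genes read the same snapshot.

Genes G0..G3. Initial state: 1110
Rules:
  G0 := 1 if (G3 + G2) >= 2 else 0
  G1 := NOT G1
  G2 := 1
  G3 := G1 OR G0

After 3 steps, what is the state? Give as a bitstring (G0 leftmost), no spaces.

Step 1: G0=(0+1>=2)=0 G1=NOT G1=NOT 1=0 G2=1(const) G3=G1|G0=1|1=1 -> 0011
Step 2: G0=(1+1>=2)=1 G1=NOT G1=NOT 0=1 G2=1(const) G3=G1|G0=0|0=0 -> 1110
Step 3: G0=(0+1>=2)=0 G1=NOT G1=NOT 1=0 G2=1(const) G3=G1|G0=1|1=1 -> 0011

0011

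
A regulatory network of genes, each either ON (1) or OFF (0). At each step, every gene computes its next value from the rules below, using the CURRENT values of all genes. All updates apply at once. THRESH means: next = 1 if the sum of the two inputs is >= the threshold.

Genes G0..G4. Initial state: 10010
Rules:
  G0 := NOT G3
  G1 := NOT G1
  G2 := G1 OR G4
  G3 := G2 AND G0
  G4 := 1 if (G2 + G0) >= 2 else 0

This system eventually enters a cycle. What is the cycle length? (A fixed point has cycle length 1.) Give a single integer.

Answer: 4

Derivation:
Step 0: 10010
Step 1: G0=NOT G3=NOT 1=0 G1=NOT G1=NOT 0=1 G2=G1|G4=0|0=0 G3=G2&G0=0&1=0 G4=(0+1>=2)=0 -> 01000
Step 2: G0=NOT G3=NOT 0=1 G1=NOT G1=NOT 1=0 G2=G1|G4=1|0=1 G3=G2&G0=0&0=0 G4=(0+0>=2)=0 -> 10100
Step 3: G0=NOT G3=NOT 0=1 G1=NOT G1=NOT 0=1 G2=G1|G4=0|0=0 G3=G2&G0=1&1=1 G4=(1+1>=2)=1 -> 11011
Step 4: G0=NOT G3=NOT 1=0 G1=NOT G1=NOT 1=0 G2=G1|G4=1|1=1 G3=G2&G0=0&1=0 G4=(0+1>=2)=0 -> 00100
Step 5: G0=NOT G3=NOT 0=1 G1=NOT G1=NOT 0=1 G2=G1|G4=0|0=0 G3=G2&G0=1&0=0 G4=(1+0>=2)=0 -> 11000
Step 6: G0=NOT G3=NOT 0=1 G1=NOT G1=NOT 1=0 G2=G1|G4=1|0=1 G3=G2&G0=0&1=0 G4=(0+1>=2)=0 -> 10100
State from step 6 equals state from step 2 -> cycle length 4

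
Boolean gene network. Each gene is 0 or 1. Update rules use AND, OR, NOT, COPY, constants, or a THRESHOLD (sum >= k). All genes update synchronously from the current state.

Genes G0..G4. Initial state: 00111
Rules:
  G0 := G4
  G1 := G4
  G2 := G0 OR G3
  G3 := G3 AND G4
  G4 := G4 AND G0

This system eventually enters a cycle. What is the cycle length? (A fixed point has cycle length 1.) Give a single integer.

Step 0: 00111
Step 1: G0=G4=1 G1=G4=1 G2=G0|G3=0|1=1 G3=G3&G4=1&1=1 G4=G4&G0=1&0=0 -> 11110
Step 2: G0=G4=0 G1=G4=0 G2=G0|G3=1|1=1 G3=G3&G4=1&0=0 G4=G4&G0=0&1=0 -> 00100
Step 3: G0=G4=0 G1=G4=0 G2=G0|G3=0|0=0 G3=G3&G4=0&0=0 G4=G4&G0=0&0=0 -> 00000
Step 4: G0=G4=0 G1=G4=0 G2=G0|G3=0|0=0 G3=G3&G4=0&0=0 G4=G4&G0=0&0=0 -> 00000
State from step 4 equals state from step 3 -> cycle length 1

Answer: 1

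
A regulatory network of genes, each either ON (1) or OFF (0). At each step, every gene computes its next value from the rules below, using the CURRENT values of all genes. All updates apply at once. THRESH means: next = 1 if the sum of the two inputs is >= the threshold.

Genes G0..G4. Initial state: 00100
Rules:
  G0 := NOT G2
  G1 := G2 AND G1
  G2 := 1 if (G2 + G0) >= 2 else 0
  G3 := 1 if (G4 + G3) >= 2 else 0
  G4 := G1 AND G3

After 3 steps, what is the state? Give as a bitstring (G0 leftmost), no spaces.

Step 1: G0=NOT G2=NOT 1=0 G1=G2&G1=1&0=0 G2=(1+0>=2)=0 G3=(0+0>=2)=0 G4=G1&G3=0&0=0 -> 00000
Step 2: G0=NOT G2=NOT 0=1 G1=G2&G1=0&0=0 G2=(0+0>=2)=0 G3=(0+0>=2)=0 G4=G1&G3=0&0=0 -> 10000
Step 3: G0=NOT G2=NOT 0=1 G1=G2&G1=0&0=0 G2=(0+1>=2)=0 G3=(0+0>=2)=0 G4=G1&G3=0&0=0 -> 10000

10000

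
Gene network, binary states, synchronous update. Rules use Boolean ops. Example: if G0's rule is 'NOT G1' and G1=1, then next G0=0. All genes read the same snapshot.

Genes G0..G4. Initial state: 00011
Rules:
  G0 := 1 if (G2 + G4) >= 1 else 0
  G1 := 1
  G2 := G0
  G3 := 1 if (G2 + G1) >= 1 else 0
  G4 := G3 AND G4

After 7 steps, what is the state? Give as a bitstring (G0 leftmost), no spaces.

Step 1: G0=(0+1>=1)=1 G1=1(const) G2=G0=0 G3=(0+0>=1)=0 G4=G3&G4=1&1=1 -> 11001
Step 2: G0=(0+1>=1)=1 G1=1(const) G2=G0=1 G3=(0+1>=1)=1 G4=G3&G4=0&1=0 -> 11110
Step 3: G0=(1+0>=1)=1 G1=1(const) G2=G0=1 G3=(1+1>=1)=1 G4=G3&G4=1&0=0 -> 11110
Step 4: G0=(1+0>=1)=1 G1=1(const) G2=G0=1 G3=(1+1>=1)=1 G4=G3&G4=1&0=0 -> 11110
Step 5: G0=(1+0>=1)=1 G1=1(const) G2=G0=1 G3=(1+1>=1)=1 G4=G3&G4=1&0=0 -> 11110
Step 6: G0=(1+0>=1)=1 G1=1(const) G2=G0=1 G3=(1+1>=1)=1 G4=G3&G4=1&0=0 -> 11110
Step 7: G0=(1+0>=1)=1 G1=1(const) G2=G0=1 G3=(1+1>=1)=1 G4=G3&G4=1&0=0 -> 11110

11110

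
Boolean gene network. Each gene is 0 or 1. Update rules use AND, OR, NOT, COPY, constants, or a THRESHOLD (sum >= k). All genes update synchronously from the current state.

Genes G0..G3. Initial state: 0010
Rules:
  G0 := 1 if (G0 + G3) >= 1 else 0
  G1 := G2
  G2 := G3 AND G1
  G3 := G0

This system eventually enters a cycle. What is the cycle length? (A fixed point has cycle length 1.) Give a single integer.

Step 0: 0010
Step 1: G0=(0+0>=1)=0 G1=G2=1 G2=G3&G1=0&0=0 G3=G0=0 -> 0100
Step 2: G0=(0+0>=1)=0 G1=G2=0 G2=G3&G1=0&1=0 G3=G0=0 -> 0000
Step 3: G0=(0+0>=1)=0 G1=G2=0 G2=G3&G1=0&0=0 G3=G0=0 -> 0000
State from step 3 equals state from step 2 -> cycle length 1

Answer: 1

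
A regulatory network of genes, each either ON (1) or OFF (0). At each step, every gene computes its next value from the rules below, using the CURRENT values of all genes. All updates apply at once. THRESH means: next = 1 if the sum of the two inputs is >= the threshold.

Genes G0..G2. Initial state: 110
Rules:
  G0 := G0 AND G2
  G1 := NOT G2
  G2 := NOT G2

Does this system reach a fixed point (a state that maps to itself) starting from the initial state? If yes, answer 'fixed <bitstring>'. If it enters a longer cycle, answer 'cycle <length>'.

Step 0: 110
Step 1: G0=G0&G2=1&0=0 G1=NOT G2=NOT 0=1 G2=NOT G2=NOT 0=1 -> 011
Step 2: G0=G0&G2=0&1=0 G1=NOT G2=NOT 1=0 G2=NOT G2=NOT 1=0 -> 000
Step 3: G0=G0&G2=0&0=0 G1=NOT G2=NOT 0=1 G2=NOT G2=NOT 0=1 -> 011
Cycle of length 2 starting at step 1 -> no fixed point

Answer: cycle 2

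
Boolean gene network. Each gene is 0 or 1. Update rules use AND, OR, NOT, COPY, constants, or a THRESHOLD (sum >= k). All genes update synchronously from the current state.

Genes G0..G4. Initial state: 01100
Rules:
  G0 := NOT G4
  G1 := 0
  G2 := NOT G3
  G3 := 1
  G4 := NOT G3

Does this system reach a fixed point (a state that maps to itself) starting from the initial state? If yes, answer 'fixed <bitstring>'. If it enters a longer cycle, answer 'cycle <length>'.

Step 0: 01100
Step 1: G0=NOT G4=NOT 0=1 G1=0(const) G2=NOT G3=NOT 0=1 G3=1(const) G4=NOT G3=NOT 0=1 -> 10111
Step 2: G0=NOT G4=NOT 1=0 G1=0(const) G2=NOT G3=NOT 1=0 G3=1(const) G4=NOT G3=NOT 1=0 -> 00010
Step 3: G0=NOT G4=NOT 0=1 G1=0(const) G2=NOT G3=NOT 1=0 G3=1(const) G4=NOT G3=NOT 1=0 -> 10010
Step 4: G0=NOT G4=NOT 0=1 G1=0(const) G2=NOT G3=NOT 1=0 G3=1(const) G4=NOT G3=NOT 1=0 -> 10010
Fixed point reached at step 3: 10010

Answer: fixed 10010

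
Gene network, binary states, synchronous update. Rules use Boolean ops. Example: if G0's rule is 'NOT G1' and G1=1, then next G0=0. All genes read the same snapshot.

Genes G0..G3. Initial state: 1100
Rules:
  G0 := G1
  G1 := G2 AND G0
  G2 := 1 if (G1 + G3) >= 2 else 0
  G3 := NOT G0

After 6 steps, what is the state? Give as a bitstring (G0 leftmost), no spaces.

Step 1: G0=G1=1 G1=G2&G0=0&1=0 G2=(1+0>=2)=0 G3=NOT G0=NOT 1=0 -> 1000
Step 2: G0=G1=0 G1=G2&G0=0&1=0 G2=(0+0>=2)=0 G3=NOT G0=NOT 1=0 -> 0000
Step 3: G0=G1=0 G1=G2&G0=0&0=0 G2=(0+0>=2)=0 G3=NOT G0=NOT 0=1 -> 0001
Step 4: G0=G1=0 G1=G2&G0=0&0=0 G2=(0+1>=2)=0 G3=NOT G0=NOT 0=1 -> 0001
Step 5: G0=G1=0 G1=G2&G0=0&0=0 G2=(0+1>=2)=0 G3=NOT G0=NOT 0=1 -> 0001
Step 6: G0=G1=0 G1=G2&G0=0&0=0 G2=(0+1>=2)=0 G3=NOT G0=NOT 0=1 -> 0001

0001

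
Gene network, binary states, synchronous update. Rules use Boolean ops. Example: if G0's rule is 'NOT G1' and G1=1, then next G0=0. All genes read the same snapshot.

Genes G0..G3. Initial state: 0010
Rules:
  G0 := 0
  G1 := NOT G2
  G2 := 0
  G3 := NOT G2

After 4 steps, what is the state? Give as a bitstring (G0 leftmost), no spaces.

Step 1: G0=0(const) G1=NOT G2=NOT 1=0 G2=0(const) G3=NOT G2=NOT 1=0 -> 0000
Step 2: G0=0(const) G1=NOT G2=NOT 0=1 G2=0(const) G3=NOT G2=NOT 0=1 -> 0101
Step 3: G0=0(const) G1=NOT G2=NOT 0=1 G2=0(const) G3=NOT G2=NOT 0=1 -> 0101
Step 4: G0=0(const) G1=NOT G2=NOT 0=1 G2=0(const) G3=NOT G2=NOT 0=1 -> 0101

0101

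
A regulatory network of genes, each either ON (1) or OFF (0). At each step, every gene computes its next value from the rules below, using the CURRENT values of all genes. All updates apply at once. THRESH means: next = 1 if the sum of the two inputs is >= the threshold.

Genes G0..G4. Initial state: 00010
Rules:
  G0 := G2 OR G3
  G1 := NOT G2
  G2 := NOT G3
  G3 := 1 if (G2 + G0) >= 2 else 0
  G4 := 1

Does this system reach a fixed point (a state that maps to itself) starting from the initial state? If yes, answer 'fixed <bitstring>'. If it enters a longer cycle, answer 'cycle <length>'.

Answer: cycle 5

Derivation:
Step 0: 00010
Step 1: G0=G2|G3=0|1=1 G1=NOT G2=NOT 0=1 G2=NOT G3=NOT 1=0 G3=(0+0>=2)=0 G4=1(const) -> 11001
Step 2: G0=G2|G3=0|0=0 G1=NOT G2=NOT 0=1 G2=NOT G3=NOT 0=1 G3=(0+1>=2)=0 G4=1(const) -> 01101
Step 3: G0=G2|G3=1|0=1 G1=NOT G2=NOT 1=0 G2=NOT G3=NOT 0=1 G3=(1+0>=2)=0 G4=1(const) -> 10101
Step 4: G0=G2|G3=1|0=1 G1=NOT G2=NOT 1=0 G2=NOT G3=NOT 0=1 G3=(1+1>=2)=1 G4=1(const) -> 10111
Step 5: G0=G2|G3=1|1=1 G1=NOT G2=NOT 1=0 G2=NOT G3=NOT 1=0 G3=(1+1>=2)=1 G4=1(const) -> 10011
Step 6: G0=G2|G3=0|1=1 G1=NOT G2=NOT 0=1 G2=NOT G3=NOT 1=0 G3=(0+1>=2)=0 G4=1(const) -> 11001
Cycle of length 5 starting at step 1 -> no fixed point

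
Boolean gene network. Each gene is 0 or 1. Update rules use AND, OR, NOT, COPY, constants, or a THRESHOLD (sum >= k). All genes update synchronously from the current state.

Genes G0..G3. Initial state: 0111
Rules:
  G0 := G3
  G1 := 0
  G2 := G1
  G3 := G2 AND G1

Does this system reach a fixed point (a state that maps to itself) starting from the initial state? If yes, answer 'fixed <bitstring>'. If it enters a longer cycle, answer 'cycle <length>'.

Answer: fixed 0000

Derivation:
Step 0: 0111
Step 1: G0=G3=1 G1=0(const) G2=G1=1 G3=G2&G1=1&1=1 -> 1011
Step 2: G0=G3=1 G1=0(const) G2=G1=0 G3=G2&G1=1&0=0 -> 1000
Step 3: G0=G3=0 G1=0(const) G2=G1=0 G3=G2&G1=0&0=0 -> 0000
Step 4: G0=G3=0 G1=0(const) G2=G1=0 G3=G2&G1=0&0=0 -> 0000
Fixed point reached at step 3: 0000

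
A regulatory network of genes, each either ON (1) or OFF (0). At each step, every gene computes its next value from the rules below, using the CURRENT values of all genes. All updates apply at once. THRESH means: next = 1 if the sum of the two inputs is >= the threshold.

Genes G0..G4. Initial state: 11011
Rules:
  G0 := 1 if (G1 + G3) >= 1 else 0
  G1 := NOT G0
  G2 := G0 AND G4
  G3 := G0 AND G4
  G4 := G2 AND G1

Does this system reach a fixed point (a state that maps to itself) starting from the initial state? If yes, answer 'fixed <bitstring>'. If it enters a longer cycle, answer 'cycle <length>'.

Step 0: 11011
Step 1: G0=(1+1>=1)=1 G1=NOT G0=NOT 1=0 G2=G0&G4=1&1=1 G3=G0&G4=1&1=1 G4=G2&G1=0&1=0 -> 10110
Step 2: G0=(0+1>=1)=1 G1=NOT G0=NOT 1=0 G2=G0&G4=1&0=0 G3=G0&G4=1&0=0 G4=G2&G1=1&0=0 -> 10000
Step 3: G0=(0+0>=1)=0 G1=NOT G0=NOT 1=0 G2=G0&G4=1&0=0 G3=G0&G4=1&0=0 G4=G2&G1=0&0=0 -> 00000
Step 4: G0=(0+0>=1)=0 G1=NOT G0=NOT 0=1 G2=G0&G4=0&0=0 G3=G0&G4=0&0=0 G4=G2&G1=0&0=0 -> 01000
Step 5: G0=(1+0>=1)=1 G1=NOT G0=NOT 0=1 G2=G0&G4=0&0=0 G3=G0&G4=0&0=0 G4=G2&G1=0&1=0 -> 11000
Step 6: G0=(1+0>=1)=1 G1=NOT G0=NOT 1=0 G2=G0&G4=1&0=0 G3=G0&G4=1&0=0 G4=G2&G1=0&1=0 -> 10000
Cycle of length 4 starting at step 2 -> no fixed point

Answer: cycle 4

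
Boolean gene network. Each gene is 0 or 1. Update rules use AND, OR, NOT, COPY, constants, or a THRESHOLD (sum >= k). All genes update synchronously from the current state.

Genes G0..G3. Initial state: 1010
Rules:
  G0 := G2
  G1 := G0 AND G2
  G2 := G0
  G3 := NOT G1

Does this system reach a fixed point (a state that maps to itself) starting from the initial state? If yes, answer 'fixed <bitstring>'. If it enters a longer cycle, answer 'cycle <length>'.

Step 0: 1010
Step 1: G0=G2=1 G1=G0&G2=1&1=1 G2=G0=1 G3=NOT G1=NOT 0=1 -> 1111
Step 2: G0=G2=1 G1=G0&G2=1&1=1 G2=G0=1 G3=NOT G1=NOT 1=0 -> 1110
Step 3: G0=G2=1 G1=G0&G2=1&1=1 G2=G0=1 G3=NOT G1=NOT 1=0 -> 1110
Fixed point reached at step 2: 1110

Answer: fixed 1110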